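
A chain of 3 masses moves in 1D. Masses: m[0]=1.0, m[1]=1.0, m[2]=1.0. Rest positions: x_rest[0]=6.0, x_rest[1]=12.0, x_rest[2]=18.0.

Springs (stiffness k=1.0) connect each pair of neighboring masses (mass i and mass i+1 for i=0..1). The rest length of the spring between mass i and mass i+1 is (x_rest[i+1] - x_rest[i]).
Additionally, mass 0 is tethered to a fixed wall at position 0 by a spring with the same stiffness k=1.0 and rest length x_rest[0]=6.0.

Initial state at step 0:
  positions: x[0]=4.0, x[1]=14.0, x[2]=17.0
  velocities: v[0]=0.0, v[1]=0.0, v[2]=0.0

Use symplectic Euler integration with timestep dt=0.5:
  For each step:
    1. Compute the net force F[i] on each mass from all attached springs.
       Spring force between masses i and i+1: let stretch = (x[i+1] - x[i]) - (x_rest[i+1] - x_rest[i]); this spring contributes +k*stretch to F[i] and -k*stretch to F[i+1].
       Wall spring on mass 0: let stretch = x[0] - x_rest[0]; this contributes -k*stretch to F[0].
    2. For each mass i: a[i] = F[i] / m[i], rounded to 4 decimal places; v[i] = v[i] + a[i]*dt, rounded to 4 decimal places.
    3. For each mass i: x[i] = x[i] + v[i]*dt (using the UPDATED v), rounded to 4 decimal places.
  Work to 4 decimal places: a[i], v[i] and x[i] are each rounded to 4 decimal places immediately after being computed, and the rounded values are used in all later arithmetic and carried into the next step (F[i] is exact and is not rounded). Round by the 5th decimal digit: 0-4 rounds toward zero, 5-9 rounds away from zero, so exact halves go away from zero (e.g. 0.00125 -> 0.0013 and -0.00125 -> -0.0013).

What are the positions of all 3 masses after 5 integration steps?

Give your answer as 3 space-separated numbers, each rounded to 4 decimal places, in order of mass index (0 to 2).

Answer: 5.3223 13.0538 17.3594

Derivation:
Step 0: x=[4.0000 14.0000 17.0000] v=[0.0000 0.0000 0.0000]
Step 1: x=[5.5000 12.2500 17.7500] v=[3.0000 -3.5000 1.5000]
Step 2: x=[7.3125 10.1875 18.6250] v=[3.6250 -4.1250 1.7500]
Step 3: x=[8.0157 9.5156 18.8907] v=[1.4063 -1.3438 0.5313]
Step 4: x=[7.0899 10.8125 18.3126] v=[-1.8516 2.5938 -1.1563]
Step 5: x=[5.3223 13.0538 17.3594] v=[-3.5353 4.4826 -1.9064]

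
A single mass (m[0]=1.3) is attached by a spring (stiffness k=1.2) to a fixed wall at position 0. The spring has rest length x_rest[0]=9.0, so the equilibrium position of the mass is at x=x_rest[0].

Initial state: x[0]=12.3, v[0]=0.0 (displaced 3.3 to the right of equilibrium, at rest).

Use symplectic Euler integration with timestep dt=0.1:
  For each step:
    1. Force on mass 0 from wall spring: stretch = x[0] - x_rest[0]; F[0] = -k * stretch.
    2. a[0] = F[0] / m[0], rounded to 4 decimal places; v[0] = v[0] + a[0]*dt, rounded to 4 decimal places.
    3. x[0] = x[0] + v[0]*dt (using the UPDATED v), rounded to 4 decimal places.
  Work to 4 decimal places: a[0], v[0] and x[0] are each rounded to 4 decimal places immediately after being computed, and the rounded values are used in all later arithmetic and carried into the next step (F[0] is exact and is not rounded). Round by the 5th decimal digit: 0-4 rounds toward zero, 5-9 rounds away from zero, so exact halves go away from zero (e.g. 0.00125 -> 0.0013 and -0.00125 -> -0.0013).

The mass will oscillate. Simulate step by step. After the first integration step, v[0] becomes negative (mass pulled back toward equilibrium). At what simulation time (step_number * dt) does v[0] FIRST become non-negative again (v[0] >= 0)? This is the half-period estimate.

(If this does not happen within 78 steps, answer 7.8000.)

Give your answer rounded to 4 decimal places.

Step 0: x=[12.3000] v=[0.0000]
Step 1: x=[12.2695] v=[-0.3046]
Step 2: x=[12.2089] v=[-0.6064]
Step 3: x=[12.1186] v=[-0.9026]
Step 4: x=[11.9996] v=[-1.1905]
Step 5: x=[11.8529] v=[-1.4674]
Step 6: x=[11.6798] v=[-1.7307]
Step 7: x=[11.4820] v=[-1.9781]
Step 8: x=[11.2613] v=[-2.2072]
Step 9: x=[11.0197] v=[-2.4159]
Step 10: x=[10.7595] v=[-2.6023]
Step 11: x=[10.4830] v=[-2.7647]
Step 12: x=[10.1928] v=[-2.9016]
Step 13: x=[9.8916] v=[-3.0117]
Step 14: x=[9.5822] v=[-3.0940]
Step 15: x=[9.2674] v=[-3.1477]
Step 16: x=[8.9502] v=[-3.1724]
Step 17: x=[8.6334] v=[-3.1678]
Step 18: x=[8.3200] v=[-3.1340]
Step 19: x=[8.0129] v=[-3.0712]
Step 20: x=[7.7149] v=[-2.9801]
Step 21: x=[7.4288] v=[-2.8615]
Step 22: x=[7.1572] v=[-2.7165]
Step 23: x=[6.9026] v=[-2.5464]
Step 24: x=[6.6673] v=[-2.3528]
Step 25: x=[6.4536] v=[-2.1375]
Step 26: x=[6.2634] v=[-1.9025]
Step 27: x=[6.0984] v=[-1.6499]
Step 28: x=[5.9602] v=[-1.3821]
Step 29: x=[5.8501] v=[-1.1015]
Step 30: x=[5.7690] v=[-0.8107]
Step 31: x=[5.7178] v=[-0.5125]
Step 32: x=[5.6969] v=[-0.2095]
Step 33: x=[5.7064] v=[0.0954]
First v>=0 after going negative at step 33, time=3.3000

Answer: 3.3000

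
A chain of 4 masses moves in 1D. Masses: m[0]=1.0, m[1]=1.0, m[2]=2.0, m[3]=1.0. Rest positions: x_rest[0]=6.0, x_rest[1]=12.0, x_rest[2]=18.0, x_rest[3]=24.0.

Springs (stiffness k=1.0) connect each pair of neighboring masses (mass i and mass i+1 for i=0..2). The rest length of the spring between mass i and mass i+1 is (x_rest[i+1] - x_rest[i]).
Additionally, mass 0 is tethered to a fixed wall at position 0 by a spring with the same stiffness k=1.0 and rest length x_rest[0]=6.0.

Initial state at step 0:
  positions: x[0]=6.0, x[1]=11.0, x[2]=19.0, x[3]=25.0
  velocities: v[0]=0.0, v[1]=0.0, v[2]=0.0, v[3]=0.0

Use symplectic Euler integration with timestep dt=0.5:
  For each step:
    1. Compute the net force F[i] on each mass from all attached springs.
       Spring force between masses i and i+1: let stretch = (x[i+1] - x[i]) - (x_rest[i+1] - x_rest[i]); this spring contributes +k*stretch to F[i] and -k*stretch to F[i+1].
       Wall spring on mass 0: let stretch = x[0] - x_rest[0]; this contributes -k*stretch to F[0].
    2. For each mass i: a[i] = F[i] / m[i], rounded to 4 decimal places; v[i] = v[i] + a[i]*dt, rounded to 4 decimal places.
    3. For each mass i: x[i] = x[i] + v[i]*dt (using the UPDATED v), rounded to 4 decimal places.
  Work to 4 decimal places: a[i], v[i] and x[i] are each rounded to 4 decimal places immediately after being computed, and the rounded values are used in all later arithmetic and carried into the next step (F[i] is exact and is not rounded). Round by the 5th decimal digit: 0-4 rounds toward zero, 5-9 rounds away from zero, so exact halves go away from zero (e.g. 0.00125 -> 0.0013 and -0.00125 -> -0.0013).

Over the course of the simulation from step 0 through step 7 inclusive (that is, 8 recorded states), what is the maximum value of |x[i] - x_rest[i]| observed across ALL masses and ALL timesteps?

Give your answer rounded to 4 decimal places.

Step 0: x=[6.0000 11.0000 19.0000 25.0000] v=[0.0000 0.0000 0.0000 0.0000]
Step 1: x=[5.7500 11.7500 18.7500 25.0000] v=[-0.5000 1.5000 -0.5000 0.0000]
Step 2: x=[5.5625 12.7500 18.4063 24.9375] v=[-0.3750 2.0000 -0.6875 -0.1250]
Step 3: x=[5.7813 13.3672 18.1719 24.7422] v=[0.4375 1.2344 -0.4688 -0.3906]
Step 4: x=[6.4512 13.2891 18.1582 24.4043] v=[1.3398 -0.1562 -0.0274 -0.6758]
Step 5: x=[7.2178 12.7188 18.3167 24.0049] v=[1.5332 -1.1406 0.3169 -0.7989]
Step 6: x=[7.5552 12.1727 18.4865 23.6834] v=[0.6748 -1.0922 0.3395 -0.6430]
Step 7: x=[7.1582 12.0507 18.5167 23.5627] v=[-0.7941 -0.2441 0.0603 -0.2415]
Max displacement = 1.5552

Answer: 1.5552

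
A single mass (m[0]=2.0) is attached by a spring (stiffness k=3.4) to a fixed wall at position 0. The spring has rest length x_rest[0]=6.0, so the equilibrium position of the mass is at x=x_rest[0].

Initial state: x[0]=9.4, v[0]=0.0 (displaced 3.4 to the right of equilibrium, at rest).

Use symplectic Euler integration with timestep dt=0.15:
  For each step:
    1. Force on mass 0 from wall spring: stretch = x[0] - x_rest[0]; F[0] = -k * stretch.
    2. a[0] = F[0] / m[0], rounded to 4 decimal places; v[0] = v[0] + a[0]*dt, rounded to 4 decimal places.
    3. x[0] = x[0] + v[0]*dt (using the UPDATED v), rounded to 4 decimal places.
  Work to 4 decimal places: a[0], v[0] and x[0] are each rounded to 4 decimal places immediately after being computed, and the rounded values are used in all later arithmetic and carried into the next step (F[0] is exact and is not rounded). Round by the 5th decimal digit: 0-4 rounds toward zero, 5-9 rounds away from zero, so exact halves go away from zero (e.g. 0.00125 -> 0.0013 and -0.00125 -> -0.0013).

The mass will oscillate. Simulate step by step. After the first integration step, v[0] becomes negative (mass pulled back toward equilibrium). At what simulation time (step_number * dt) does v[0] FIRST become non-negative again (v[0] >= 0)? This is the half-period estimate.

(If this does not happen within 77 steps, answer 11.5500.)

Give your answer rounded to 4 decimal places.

Answer: 2.5500

Derivation:
Step 0: x=[9.4000] v=[0.0000]
Step 1: x=[9.2700] v=[-0.8670]
Step 2: x=[9.0149] v=[-1.7009]
Step 3: x=[8.6444] v=[-2.4697]
Step 4: x=[8.1728] v=[-3.1440]
Step 5: x=[7.6181] v=[-3.6981]
Step 6: x=[7.0015] v=[-4.1107]
Step 7: x=[6.3466] v=[-4.3661]
Step 8: x=[5.6784] v=[-4.4545]
Step 9: x=[5.0225] v=[-4.3725]
Step 10: x=[4.4040] v=[-4.1232]
Step 11: x=[3.8466] v=[-3.7162]
Step 12: x=[3.3715] v=[-3.1671]
Step 13: x=[2.9970] v=[-2.4968]
Step 14: x=[2.7374] v=[-1.7310]
Step 15: x=[2.6026] v=[-0.8990]
Step 16: x=[2.5977] v=[-0.0327]
Step 17: x=[2.7229] v=[0.8349]
First v>=0 after going negative at step 17, time=2.5500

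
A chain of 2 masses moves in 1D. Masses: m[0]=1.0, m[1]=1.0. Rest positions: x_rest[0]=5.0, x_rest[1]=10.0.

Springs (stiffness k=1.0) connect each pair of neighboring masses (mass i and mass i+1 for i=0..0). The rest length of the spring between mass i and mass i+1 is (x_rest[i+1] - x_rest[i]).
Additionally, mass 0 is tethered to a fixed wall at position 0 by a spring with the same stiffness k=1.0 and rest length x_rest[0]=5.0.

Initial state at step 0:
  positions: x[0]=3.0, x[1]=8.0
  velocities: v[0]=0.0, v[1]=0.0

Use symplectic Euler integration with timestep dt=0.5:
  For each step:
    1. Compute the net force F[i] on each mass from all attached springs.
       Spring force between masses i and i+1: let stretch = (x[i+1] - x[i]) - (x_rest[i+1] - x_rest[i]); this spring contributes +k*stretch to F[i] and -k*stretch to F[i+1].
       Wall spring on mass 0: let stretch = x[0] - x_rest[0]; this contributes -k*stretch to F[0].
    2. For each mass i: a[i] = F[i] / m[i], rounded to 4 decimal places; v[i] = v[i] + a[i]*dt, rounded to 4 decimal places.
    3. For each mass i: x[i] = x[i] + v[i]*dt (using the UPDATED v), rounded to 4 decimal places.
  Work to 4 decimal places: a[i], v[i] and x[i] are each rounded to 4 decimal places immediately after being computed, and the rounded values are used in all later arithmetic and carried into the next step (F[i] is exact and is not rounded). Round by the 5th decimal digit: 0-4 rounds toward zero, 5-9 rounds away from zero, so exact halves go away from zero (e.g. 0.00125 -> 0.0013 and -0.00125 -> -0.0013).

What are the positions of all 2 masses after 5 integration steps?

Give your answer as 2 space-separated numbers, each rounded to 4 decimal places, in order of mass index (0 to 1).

Answer: 5.2775 10.2716

Derivation:
Step 0: x=[3.0000 8.0000] v=[0.0000 0.0000]
Step 1: x=[3.5000 8.0000] v=[1.0000 0.0000]
Step 2: x=[4.2500 8.1250] v=[1.5000 0.2500]
Step 3: x=[4.9063 8.5313] v=[1.3125 0.8125]
Step 4: x=[5.2423 9.2813] v=[0.6719 1.5000]
Step 5: x=[5.2775 10.2716] v=[0.0703 1.9805]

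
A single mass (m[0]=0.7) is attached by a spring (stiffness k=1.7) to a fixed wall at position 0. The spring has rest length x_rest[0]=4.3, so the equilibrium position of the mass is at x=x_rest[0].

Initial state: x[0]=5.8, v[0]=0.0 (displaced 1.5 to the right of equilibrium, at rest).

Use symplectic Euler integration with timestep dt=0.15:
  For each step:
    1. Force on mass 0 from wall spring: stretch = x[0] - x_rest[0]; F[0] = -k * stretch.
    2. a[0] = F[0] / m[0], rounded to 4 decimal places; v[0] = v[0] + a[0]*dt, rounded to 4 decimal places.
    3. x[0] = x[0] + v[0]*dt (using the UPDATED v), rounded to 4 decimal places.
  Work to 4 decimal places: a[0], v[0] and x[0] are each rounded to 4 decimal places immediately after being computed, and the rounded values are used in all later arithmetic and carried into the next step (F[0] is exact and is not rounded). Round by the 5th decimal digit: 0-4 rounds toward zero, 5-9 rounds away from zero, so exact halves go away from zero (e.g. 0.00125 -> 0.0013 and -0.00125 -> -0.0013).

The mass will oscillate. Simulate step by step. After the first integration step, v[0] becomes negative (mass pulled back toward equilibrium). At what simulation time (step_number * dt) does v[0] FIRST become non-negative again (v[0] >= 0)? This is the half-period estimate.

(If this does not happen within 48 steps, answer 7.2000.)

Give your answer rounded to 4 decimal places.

Answer: 2.1000

Derivation:
Step 0: x=[5.8000] v=[0.0000]
Step 1: x=[5.7180] v=[-0.5464]
Step 2: x=[5.5586] v=[-1.0630]
Step 3: x=[5.3304] v=[-1.5215]
Step 4: x=[5.0459] v=[-1.8969]
Step 5: x=[4.7206] v=[-2.1686]
Step 6: x=[4.3723] v=[-2.3218]
Step 7: x=[4.0201] v=[-2.3481]
Step 8: x=[3.6832] v=[-2.2461]
Step 9: x=[3.3800] v=[-2.0214]
Step 10: x=[3.1271] v=[-1.6863]
Step 11: x=[2.9383] v=[-1.2590]
Step 12: x=[2.8239] v=[-0.7630]
Step 13: x=[2.7901] v=[-0.2253]
Step 14: x=[2.8388] v=[0.3247]
First v>=0 after going negative at step 14, time=2.1000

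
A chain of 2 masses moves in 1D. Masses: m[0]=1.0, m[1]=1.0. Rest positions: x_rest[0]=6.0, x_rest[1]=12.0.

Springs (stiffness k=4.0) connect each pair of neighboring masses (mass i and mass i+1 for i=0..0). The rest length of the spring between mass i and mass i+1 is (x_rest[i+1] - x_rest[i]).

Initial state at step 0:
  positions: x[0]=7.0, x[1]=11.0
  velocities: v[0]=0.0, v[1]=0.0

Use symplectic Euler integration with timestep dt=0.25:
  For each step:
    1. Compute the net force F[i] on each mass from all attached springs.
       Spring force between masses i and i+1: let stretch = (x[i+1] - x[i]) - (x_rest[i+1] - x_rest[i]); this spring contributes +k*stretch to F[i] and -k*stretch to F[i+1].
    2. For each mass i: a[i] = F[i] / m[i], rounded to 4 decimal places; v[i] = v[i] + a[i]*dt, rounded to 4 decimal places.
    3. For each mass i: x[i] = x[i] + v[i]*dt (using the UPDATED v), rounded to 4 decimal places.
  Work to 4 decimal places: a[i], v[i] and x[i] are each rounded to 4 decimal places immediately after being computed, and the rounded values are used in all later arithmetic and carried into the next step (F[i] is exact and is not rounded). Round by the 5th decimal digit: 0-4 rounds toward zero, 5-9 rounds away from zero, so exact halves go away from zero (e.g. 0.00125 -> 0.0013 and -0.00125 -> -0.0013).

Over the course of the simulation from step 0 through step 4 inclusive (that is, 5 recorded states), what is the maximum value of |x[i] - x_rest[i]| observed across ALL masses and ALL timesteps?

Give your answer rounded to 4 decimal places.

Step 0: x=[7.0000 11.0000] v=[0.0000 0.0000]
Step 1: x=[6.5000 11.5000] v=[-2.0000 2.0000]
Step 2: x=[5.7500 12.2500] v=[-3.0000 3.0000]
Step 3: x=[5.1250 12.8750] v=[-2.5000 2.5000]
Step 4: x=[4.9375 13.0625] v=[-0.7500 0.7500]
Max displacement = 1.0625

Answer: 1.0625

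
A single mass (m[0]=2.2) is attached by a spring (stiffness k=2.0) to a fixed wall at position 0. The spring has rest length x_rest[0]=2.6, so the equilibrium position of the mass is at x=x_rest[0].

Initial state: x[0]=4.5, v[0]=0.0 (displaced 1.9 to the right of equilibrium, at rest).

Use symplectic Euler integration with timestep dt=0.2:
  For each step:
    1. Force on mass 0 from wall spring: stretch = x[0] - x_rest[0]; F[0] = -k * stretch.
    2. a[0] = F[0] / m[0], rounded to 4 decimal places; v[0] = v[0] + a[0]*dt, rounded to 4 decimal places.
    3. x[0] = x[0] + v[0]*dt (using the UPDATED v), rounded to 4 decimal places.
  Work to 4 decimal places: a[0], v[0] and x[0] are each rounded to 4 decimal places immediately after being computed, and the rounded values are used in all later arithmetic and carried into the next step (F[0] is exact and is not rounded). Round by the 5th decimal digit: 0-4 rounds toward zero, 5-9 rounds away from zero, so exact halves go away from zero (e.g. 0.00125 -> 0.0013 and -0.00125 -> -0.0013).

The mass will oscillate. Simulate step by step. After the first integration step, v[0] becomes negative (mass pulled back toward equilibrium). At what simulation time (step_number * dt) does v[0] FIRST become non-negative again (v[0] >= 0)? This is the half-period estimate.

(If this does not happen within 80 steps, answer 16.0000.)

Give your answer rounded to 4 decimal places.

Answer: 3.4000

Derivation:
Step 0: x=[4.5000] v=[0.0000]
Step 1: x=[4.4309] v=[-0.3455]
Step 2: x=[4.2952] v=[-0.6784]
Step 3: x=[4.0979] v=[-0.9866]
Step 4: x=[3.8461] v=[-1.2589]
Step 5: x=[3.5490] v=[-1.4855]
Step 6: x=[3.2174] v=[-1.6580]
Step 7: x=[2.8633] v=[-1.7703]
Step 8: x=[2.4997] v=[-1.8182]
Step 9: x=[2.1397] v=[-1.8000]
Step 10: x=[1.7964] v=[-1.7163]
Step 11: x=[1.4824] v=[-1.5702]
Step 12: x=[1.2090] v=[-1.3670]
Step 13: x=[0.9862] v=[-1.1141]
Step 14: x=[0.8221] v=[-0.8207]
Step 15: x=[0.7226] v=[-0.4974]
Step 16: x=[0.6914] v=[-0.1561]
Step 17: x=[0.7296] v=[0.1909]
First v>=0 after going negative at step 17, time=3.4000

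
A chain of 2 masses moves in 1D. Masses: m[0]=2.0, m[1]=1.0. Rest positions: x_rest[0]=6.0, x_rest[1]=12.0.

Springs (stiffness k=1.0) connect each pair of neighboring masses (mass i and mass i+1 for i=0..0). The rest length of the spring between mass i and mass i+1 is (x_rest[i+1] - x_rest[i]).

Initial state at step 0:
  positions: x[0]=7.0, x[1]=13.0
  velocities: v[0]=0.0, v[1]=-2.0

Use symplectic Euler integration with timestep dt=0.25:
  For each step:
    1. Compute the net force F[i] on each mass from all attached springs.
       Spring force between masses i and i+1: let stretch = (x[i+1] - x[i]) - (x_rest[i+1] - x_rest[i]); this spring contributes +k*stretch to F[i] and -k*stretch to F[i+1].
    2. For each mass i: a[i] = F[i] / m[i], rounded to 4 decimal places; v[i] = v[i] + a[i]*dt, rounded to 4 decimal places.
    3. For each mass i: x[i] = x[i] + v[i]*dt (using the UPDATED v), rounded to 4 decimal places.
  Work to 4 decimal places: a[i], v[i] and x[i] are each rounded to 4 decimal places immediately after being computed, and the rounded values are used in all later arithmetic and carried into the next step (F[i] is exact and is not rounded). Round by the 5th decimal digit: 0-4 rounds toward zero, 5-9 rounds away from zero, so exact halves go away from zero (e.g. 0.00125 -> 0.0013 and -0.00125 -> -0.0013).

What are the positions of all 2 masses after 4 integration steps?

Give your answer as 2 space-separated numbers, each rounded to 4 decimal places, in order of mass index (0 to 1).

Answer: 6.8524 11.2952

Derivation:
Step 0: x=[7.0000 13.0000] v=[0.0000 -2.0000]
Step 1: x=[7.0000 12.5000] v=[0.0000 -2.0000]
Step 2: x=[6.9844 12.0313] v=[-0.0625 -1.8750]
Step 3: x=[6.9390 11.6221] v=[-0.1817 -1.6367]
Step 4: x=[6.8524 11.2952] v=[-0.3463 -1.3075]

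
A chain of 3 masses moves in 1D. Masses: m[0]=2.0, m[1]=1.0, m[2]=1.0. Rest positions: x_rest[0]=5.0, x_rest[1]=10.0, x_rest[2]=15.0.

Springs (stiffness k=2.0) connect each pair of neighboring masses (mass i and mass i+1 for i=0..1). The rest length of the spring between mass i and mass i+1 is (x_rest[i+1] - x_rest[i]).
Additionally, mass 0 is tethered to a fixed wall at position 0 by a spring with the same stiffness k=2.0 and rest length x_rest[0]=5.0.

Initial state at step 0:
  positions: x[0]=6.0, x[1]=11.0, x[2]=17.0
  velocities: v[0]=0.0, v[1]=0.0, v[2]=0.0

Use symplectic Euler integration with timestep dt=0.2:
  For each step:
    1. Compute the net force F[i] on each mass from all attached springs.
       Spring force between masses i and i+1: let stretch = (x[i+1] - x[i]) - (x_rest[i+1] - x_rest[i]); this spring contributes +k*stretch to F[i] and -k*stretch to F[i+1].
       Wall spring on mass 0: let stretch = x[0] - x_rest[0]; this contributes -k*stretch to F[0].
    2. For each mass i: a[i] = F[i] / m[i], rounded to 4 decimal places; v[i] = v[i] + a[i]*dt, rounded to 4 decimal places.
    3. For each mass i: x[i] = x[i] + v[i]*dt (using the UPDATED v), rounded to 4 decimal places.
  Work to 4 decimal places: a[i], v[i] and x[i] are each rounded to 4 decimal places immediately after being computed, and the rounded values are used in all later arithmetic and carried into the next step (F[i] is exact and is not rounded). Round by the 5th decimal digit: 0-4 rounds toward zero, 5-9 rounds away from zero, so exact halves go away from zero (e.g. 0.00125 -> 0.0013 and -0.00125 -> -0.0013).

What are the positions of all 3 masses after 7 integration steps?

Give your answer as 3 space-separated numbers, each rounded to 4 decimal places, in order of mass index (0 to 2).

Answer: 5.4386 11.3184 15.8772

Derivation:
Step 0: x=[6.0000 11.0000 17.0000] v=[0.0000 0.0000 0.0000]
Step 1: x=[5.9600 11.0800 16.9200] v=[-0.2000 0.4000 -0.4000]
Step 2: x=[5.8864 11.2176 16.7728] v=[-0.3680 0.6880 -0.7360]
Step 3: x=[5.7906 11.3731 16.5812] v=[-0.4790 0.7776 -0.9581]
Step 4: x=[5.6865 11.4987 16.3729] v=[-0.5206 0.6278 -1.0413]
Step 5: x=[5.5874 11.5492 16.1747] v=[-0.4955 0.2526 -0.9910]
Step 6: x=[5.5033 11.4928 16.0065] v=[-0.4206 -0.2819 -0.8412]
Step 7: x=[5.4386 11.3184 15.8772] v=[-0.3234 -0.8722 -0.6467]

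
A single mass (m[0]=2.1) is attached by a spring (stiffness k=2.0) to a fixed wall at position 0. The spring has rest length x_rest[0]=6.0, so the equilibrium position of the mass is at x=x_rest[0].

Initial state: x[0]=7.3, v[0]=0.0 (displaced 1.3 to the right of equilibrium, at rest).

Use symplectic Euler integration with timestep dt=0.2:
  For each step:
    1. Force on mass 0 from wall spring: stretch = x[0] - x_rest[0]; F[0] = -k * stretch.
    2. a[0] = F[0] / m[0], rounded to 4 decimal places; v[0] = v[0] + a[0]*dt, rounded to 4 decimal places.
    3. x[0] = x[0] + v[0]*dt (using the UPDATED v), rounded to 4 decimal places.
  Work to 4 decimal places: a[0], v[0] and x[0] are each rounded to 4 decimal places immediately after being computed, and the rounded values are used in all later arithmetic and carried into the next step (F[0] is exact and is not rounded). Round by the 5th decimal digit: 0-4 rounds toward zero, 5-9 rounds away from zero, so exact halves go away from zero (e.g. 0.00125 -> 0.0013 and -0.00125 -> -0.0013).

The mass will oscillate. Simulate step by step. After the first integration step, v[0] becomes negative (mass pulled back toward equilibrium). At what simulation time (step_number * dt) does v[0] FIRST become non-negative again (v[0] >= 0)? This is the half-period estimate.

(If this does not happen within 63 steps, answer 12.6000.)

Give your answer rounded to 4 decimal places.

Answer: 3.4000

Derivation:
Step 0: x=[7.3000] v=[0.0000]
Step 1: x=[7.2505] v=[-0.2476]
Step 2: x=[7.1533] v=[-0.4858]
Step 3: x=[7.0122] v=[-0.7055]
Step 4: x=[6.8325] v=[-0.8983]
Step 5: x=[6.6211] v=[-1.0569]
Step 6: x=[6.3861] v=[-1.1752]
Step 7: x=[6.1364] v=[-1.2487]
Step 8: x=[5.8815] v=[-1.2747]
Step 9: x=[5.6311] v=[-1.2521]
Step 10: x=[5.3947] v=[-1.1818]
Step 11: x=[5.1814] v=[-1.0665]
Step 12: x=[4.9993] v=[-0.9106]
Step 13: x=[4.8553] v=[-0.7200]
Step 14: x=[4.7549] v=[-0.5020]
Step 15: x=[4.7019] v=[-0.2648]
Step 16: x=[4.6984] v=[-0.0175]
Step 17: x=[4.7445] v=[0.2304]
First v>=0 after going negative at step 17, time=3.4000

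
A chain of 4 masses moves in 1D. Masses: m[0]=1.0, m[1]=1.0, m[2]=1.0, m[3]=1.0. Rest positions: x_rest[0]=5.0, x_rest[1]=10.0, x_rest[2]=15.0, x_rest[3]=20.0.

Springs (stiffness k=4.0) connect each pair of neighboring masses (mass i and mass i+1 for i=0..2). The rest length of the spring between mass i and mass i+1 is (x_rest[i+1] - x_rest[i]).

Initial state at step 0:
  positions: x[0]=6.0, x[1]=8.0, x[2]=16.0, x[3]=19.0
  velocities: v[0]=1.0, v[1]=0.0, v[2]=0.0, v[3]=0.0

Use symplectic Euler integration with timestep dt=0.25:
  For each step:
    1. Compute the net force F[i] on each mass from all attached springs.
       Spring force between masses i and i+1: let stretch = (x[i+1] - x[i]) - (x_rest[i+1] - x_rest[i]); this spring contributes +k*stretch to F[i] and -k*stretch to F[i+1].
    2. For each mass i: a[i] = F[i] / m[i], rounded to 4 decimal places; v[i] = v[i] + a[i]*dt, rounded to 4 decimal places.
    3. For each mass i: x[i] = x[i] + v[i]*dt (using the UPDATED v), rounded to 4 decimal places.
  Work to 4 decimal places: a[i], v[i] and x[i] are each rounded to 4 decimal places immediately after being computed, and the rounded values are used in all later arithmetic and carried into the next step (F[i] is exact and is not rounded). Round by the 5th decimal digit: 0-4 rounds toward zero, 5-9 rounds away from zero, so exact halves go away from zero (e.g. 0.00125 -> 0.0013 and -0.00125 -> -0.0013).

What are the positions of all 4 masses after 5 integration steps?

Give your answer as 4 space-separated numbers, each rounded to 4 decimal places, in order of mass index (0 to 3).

Step 0: x=[6.0000 8.0000 16.0000 19.0000] v=[1.0000 0.0000 0.0000 0.0000]
Step 1: x=[5.5000 9.5000 14.7500 19.5000] v=[-2.0000 6.0000 -5.0000 2.0000]
Step 2: x=[4.7500 11.3125 13.3750 20.0625] v=[-3.0000 7.2500 -5.5000 2.2500]
Step 3: x=[4.3906 12.0000 13.1563 20.2031] v=[-1.4375 2.7500 -0.8750 0.5625]
Step 4: x=[4.6836 11.0742 14.4102 19.8320] v=[1.1719 -3.7031 5.0155 -1.4843]
Step 5: x=[5.3242 9.3848 16.1855 19.3555] v=[2.5625 -6.7577 7.1013 -1.9061]

Answer: 5.3242 9.3848 16.1855 19.3555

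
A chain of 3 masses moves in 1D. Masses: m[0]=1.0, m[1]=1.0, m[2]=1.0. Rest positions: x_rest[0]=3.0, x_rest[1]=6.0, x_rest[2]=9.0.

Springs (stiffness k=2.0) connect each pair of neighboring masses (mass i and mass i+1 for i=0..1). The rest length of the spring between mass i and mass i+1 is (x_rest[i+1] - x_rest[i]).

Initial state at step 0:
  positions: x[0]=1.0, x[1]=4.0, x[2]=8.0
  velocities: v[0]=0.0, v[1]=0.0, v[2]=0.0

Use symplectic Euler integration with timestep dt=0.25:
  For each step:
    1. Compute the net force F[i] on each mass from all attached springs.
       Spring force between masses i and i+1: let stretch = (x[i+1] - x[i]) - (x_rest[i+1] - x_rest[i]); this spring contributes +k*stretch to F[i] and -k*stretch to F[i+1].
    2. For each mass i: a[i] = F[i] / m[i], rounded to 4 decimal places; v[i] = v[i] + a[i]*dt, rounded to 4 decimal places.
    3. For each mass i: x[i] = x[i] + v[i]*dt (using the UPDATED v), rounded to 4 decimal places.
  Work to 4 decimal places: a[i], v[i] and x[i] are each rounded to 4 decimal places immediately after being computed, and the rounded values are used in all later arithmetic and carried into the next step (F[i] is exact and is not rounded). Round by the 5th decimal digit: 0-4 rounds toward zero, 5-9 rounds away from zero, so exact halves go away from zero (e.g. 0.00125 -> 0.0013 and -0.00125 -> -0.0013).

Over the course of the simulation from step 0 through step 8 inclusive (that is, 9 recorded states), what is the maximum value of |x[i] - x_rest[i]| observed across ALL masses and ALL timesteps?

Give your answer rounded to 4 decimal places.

Answer: 2.1260

Derivation:
Step 0: x=[1.0000 4.0000 8.0000] v=[0.0000 0.0000 0.0000]
Step 1: x=[1.0000 4.1250 7.8750] v=[0.0000 0.5000 -0.5000]
Step 2: x=[1.0156 4.3281 7.6563] v=[0.0625 0.8125 -0.8750]
Step 3: x=[1.0703 4.5332 7.3965] v=[0.2188 0.8204 -1.0391]
Step 4: x=[1.1829 4.6634 7.1538] v=[0.4503 0.5206 -0.9708]
Step 5: x=[1.3556 4.6698 6.9748] v=[0.6906 0.0256 -0.7160]
Step 6: x=[1.5675 4.5501 6.8827] v=[0.8477 -0.4790 -0.3685]
Step 7: x=[1.7773 4.3491 6.8740] v=[0.8390 -0.8040 -0.0348]
Step 8: x=[1.9335 4.1422 6.9247] v=[0.6249 -0.8275 0.2028]
Max displacement = 2.1260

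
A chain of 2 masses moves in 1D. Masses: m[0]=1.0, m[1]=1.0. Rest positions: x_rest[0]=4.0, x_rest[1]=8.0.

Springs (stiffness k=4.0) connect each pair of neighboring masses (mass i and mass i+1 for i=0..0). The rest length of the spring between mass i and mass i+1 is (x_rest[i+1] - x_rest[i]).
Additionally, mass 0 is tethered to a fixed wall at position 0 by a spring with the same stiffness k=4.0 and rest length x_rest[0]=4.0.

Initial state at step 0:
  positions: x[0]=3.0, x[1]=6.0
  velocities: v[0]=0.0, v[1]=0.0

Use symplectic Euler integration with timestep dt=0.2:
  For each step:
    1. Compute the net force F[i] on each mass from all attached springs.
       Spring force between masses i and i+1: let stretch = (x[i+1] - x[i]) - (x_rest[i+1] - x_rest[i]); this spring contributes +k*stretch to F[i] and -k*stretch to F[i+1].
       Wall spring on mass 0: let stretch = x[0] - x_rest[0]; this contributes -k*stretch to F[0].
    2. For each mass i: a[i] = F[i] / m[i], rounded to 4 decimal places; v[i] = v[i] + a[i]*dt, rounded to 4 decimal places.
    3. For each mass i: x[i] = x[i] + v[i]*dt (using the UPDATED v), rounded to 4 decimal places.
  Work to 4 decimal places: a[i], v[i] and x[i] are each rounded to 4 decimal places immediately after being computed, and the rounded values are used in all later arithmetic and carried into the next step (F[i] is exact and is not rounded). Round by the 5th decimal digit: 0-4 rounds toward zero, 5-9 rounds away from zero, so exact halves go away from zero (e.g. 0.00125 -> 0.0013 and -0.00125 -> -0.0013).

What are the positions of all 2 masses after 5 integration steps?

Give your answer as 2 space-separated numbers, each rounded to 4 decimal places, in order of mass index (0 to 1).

Answer: 3.5969 7.7053

Derivation:
Step 0: x=[3.0000 6.0000] v=[0.0000 0.0000]
Step 1: x=[3.0000 6.1600] v=[0.0000 0.8000]
Step 2: x=[3.0256 6.4544] v=[0.1280 1.4720]
Step 3: x=[3.1157 6.8402] v=[0.4506 1.9290]
Step 4: x=[3.3032 7.2701] v=[0.9376 2.1494]
Step 5: x=[3.5969 7.7053] v=[1.4686 2.1759]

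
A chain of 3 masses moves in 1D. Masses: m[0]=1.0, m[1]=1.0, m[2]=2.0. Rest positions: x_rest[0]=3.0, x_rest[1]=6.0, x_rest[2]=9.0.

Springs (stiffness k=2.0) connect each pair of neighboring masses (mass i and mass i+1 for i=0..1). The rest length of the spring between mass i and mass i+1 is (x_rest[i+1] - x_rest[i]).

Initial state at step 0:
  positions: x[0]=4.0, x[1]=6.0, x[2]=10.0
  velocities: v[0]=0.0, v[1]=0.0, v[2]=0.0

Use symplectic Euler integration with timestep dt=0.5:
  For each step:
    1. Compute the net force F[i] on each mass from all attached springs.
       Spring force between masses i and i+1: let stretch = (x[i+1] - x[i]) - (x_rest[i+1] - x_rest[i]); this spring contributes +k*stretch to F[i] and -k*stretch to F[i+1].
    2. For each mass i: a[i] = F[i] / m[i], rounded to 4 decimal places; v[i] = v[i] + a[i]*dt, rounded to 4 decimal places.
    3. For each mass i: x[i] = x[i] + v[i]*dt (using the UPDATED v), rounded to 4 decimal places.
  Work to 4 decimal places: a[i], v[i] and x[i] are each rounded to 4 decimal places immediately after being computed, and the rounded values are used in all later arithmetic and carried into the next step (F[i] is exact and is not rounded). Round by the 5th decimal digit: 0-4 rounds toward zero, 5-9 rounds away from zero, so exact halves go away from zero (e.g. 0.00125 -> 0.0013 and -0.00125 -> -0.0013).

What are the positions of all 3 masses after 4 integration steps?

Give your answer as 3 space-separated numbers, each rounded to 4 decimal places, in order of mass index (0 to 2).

Answer: 4.2969 6.0704 9.8165

Derivation:
Step 0: x=[4.0000 6.0000 10.0000] v=[0.0000 0.0000 0.0000]
Step 1: x=[3.5000 7.0000 9.7500] v=[-1.0000 2.0000 -0.5000]
Step 2: x=[3.2500 7.6250 9.5625] v=[-0.5000 1.2500 -0.3750]
Step 3: x=[3.6875 7.0313 9.6407] v=[0.8750 -1.1875 0.1563]
Step 4: x=[4.2969 6.0704 9.8165] v=[1.2188 -1.9219 0.3516]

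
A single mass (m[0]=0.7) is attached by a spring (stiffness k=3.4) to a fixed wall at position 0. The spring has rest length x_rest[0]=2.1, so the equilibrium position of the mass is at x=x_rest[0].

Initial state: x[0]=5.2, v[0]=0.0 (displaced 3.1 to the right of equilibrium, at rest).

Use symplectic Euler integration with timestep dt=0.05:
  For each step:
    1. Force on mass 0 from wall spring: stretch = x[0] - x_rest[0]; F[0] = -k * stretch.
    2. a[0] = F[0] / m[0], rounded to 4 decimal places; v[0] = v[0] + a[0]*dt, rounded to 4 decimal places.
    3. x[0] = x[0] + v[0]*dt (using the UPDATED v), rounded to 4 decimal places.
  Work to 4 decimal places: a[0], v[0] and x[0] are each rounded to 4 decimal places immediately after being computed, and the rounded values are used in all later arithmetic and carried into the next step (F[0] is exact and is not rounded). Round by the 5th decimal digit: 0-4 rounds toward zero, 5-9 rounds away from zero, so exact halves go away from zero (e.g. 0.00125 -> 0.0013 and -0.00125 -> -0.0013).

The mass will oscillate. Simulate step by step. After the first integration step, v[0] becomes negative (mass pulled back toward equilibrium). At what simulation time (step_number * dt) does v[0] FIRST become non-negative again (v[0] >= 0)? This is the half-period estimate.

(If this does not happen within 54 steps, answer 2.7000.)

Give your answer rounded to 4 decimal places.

Answer: 1.4500

Derivation:
Step 0: x=[5.2000] v=[0.0000]
Step 1: x=[5.1624] v=[-0.7529]
Step 2: x=[5.0876] v=[-1.4966]
Step 3: x=[4.9765] v=[-2.2222]
Step 4: x=[4.8305] v=[-2.9208]
Step 5: x=[4.6513] v=[-3.5839]
Step 6: x=[4.4411] v=[-4.2035]
Step 7: x=[4.2025] v=[-4.7721]
Step 8: x=[3.9384] v=[-5.2827]
Step 9: x=[3.6519] v=[-5.7292]
Step 10: x=[3.3466] v=[-6.1061]
Step 11: x=[3.0262] v=[-6.4088]
Step 12: x=[2.6945] v=[-6.6337]
Step 13: x=[2.3556] v=[-6.7781]
Step 14: x=[2.0136] v=[-6.8402]
Step 15: x=[1.6726] v=[-6.8192]
Step 16: x=[1.3368] v=[-6.7154]
Step 17: x=[1.0103] v=[-6.5301]
Step 18: x=[0.6970] v=[-6.2655]
Step 19: x=[0.4008] v=[-5.9248]
Step 20: x=[0.1252] v=[-5.5121]
Step 21: x=[-0.1264] v=[-5.0325]
Step 22: x=[-0.3510] v=[-4.4918]
Step 23: x=[-0.5458] v=[-3.8966]
Step 24: x=[-0.7085] v=[-3.2541]
Step 25: x=[-0.8371] v=[-2.5720]
Step 26: x=[-0.9300] v=[-1.8587]
Step 27: x=[-0.9861] v=[-1.1228]
Step 28: x=[-1.0048] v=[-0.3733]
Step 29: x=[-0.9858] v=[0.3807]
First v>=0 after going negative at step 29, time=1.4500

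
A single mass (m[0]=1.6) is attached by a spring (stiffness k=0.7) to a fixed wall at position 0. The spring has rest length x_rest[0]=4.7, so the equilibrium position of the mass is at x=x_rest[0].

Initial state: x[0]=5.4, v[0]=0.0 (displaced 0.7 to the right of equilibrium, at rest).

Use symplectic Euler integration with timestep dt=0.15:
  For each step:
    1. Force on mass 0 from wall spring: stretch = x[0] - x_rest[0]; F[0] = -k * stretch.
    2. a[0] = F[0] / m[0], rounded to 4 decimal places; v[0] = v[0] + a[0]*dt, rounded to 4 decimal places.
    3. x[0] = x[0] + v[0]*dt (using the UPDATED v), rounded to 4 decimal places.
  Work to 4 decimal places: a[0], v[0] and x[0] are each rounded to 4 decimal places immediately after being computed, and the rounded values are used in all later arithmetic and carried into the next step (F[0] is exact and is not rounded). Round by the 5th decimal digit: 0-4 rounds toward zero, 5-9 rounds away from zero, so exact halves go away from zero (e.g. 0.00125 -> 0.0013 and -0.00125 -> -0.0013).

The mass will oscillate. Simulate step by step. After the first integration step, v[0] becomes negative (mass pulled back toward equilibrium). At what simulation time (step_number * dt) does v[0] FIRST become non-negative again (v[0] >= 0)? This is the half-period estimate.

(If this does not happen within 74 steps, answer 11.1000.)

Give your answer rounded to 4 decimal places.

Answer: 4.8000

Derivation:
Step 0: x=[5.4000] v=[0.0000]
Step 1: x=[5.3931] v=[-0.0459]
Step 2: x=[5.3794] v=[-0.0914]
Step 3: x=[5.3590] v=[-0.1360]
Step 4: x=[5.3321] v=[-0.1792]
Step 5: x=[5.2990] v=[-0.2207]
Step 6: x=[5.2600] v=[-0.2600]
Step 7: x=[5.2155] v=[-0.2968]
Step 8: x=[5.1659] v=[-0.3306]
Step 9: x=[5.1117] v=[-0.3612]
Step 10: x=[5.0535] v=[-0.3882]
Step 11: x=[4.9918] v=[-0.4114]
Step 12: x=[4.9272] v=[-0.4306]
Step 13: x=[4.8604] v=[-0.4455]
Step 14: x=[4.7920] v=[-0.4560]
Step 15: x=[4.7227] v=[-0.4620]
Step 16: x=[4.6532] v=[-0.4635]
Step 17: x=[4.5841] v=[-0.4604]
Step 18: x=[4.5162] v=[-0.4528]
Step 19: x=[4.4501] v=[-0.4407]
Step 20: x=[4.3865] v=[-0.4243]
Step 21: x=[4.3259] v=[-0.4037]
Step 22: x=[4.2690] v=[-0.3791]
Step 23: x=[4.2164] v=[-0.3508]
Step 24: x=[4.1685] v=[-0.3191]
Step 25: x=[4.1259] v=[-0.2842]
Step 26: x=[4.0889] v=[-0.2465]
Step 27: x=[4.0579] v=[-0.2064]
Step 28: x=[4.0333] v=[-0.1643]
Step 29: x=[4.0152] v=[-0.1205]
Step 30: x=[4.0039] v=[-0.0756]
Step 31: x=[3.9994] v=[-0.0299]
Step 32: x=[4.0018] v=[0.0161]
First v>=0 after going negative at step 32, time=4.8000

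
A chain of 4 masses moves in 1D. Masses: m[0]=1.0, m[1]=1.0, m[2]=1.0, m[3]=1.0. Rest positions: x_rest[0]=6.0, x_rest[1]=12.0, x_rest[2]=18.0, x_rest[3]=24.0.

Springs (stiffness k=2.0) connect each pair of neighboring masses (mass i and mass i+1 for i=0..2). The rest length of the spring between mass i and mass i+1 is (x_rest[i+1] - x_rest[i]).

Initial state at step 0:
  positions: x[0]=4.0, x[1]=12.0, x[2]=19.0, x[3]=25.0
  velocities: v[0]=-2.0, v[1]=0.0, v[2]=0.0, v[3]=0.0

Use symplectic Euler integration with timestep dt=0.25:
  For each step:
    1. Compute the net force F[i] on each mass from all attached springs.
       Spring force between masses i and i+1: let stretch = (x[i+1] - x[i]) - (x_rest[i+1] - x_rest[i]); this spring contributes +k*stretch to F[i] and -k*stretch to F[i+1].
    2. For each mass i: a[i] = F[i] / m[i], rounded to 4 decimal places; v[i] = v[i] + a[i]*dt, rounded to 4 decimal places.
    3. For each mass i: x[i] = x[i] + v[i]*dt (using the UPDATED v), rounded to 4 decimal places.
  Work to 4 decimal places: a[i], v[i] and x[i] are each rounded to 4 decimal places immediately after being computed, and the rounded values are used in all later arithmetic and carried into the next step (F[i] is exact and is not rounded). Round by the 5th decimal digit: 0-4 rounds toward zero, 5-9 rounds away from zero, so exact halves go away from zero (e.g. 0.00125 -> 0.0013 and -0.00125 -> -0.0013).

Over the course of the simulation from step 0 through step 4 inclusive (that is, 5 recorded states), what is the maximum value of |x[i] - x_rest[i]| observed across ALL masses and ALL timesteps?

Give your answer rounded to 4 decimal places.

Answer: 2.2500

Derivation:
Step 0: x=[4.0000 12.0000 19.0000 25.0000] v=[-2.0000 0.0000 0.0000 0.0000]
Step 1: x=[3.7500 11.8750 18.8750 25.0000] v=[-1.0000 -0.5000 -0.5000 0.0000]
Step 2: x=[3.7656 11.6094 18.6406 24.9844] v=[0.0625 -1.0625 -0.9375 -0.0625]
Step 3: x=[4.0117 11.2422 18.3203 24.9258] v=[0.9844 -1.4688 -1.2812 -0.2344]
Step 4: x=[4.4116 10.8560 17.9409 24.7915] v=[1.5997 -1.5450 -1.5175 -0.5372]
Max displacement = 2.2500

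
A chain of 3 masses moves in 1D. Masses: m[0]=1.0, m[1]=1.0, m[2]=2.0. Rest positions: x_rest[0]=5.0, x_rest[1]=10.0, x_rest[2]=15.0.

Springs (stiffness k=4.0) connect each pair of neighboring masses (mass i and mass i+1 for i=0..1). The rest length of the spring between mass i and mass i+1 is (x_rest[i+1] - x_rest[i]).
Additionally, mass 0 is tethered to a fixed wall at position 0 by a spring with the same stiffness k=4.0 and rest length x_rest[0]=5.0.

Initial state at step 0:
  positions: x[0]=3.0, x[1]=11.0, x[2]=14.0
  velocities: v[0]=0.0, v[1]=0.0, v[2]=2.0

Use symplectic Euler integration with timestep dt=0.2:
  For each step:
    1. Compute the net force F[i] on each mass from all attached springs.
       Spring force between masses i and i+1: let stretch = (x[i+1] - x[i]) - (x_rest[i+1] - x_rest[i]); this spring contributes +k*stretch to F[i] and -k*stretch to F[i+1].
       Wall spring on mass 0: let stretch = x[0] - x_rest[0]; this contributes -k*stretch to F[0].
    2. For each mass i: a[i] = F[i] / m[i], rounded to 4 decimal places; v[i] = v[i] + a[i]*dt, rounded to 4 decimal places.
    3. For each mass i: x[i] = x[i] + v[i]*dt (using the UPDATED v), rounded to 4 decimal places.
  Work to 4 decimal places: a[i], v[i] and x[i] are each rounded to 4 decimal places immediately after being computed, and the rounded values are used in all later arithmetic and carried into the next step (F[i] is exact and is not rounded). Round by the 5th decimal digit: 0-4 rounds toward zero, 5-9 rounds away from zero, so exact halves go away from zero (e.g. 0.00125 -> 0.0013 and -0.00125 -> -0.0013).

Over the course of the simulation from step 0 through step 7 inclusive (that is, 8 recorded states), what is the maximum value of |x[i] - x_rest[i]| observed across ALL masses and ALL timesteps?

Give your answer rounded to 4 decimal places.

Step 0: x=[3.0000 11.0000 14.0000] v=[0.0000 0.0000 2.0000]
Step 1: x=[3.8000 10.2000 14.5600] v=[4.0000 -4.0000 2.8000]
Step 2: x=[5.0160 9.0736 15.1712] v=[6.0800 -5.6320 3.0560]
Step 3: x=[6.0787 8.2736 15.6946] v=[5.3133 -4.0000 2.6170]
Step 4: x=[6.5200 8.3098 16.0243] v=[2.2063 0.1809 1.6486]
Step 5: x=[6.2044 9.2939 16.1369] v=[-1.5779 4.9207 0.5628]
Step 6: x=[5.3904 10.8786 16.1020] v=[-4.0698 7.9235 -0.1744]
Step 7: x=[4.5921 12.4209 16.0492] v=[-3.9916 7.7117 -0.2638]
Max displacement = 2.4209

Answer: 2.4209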